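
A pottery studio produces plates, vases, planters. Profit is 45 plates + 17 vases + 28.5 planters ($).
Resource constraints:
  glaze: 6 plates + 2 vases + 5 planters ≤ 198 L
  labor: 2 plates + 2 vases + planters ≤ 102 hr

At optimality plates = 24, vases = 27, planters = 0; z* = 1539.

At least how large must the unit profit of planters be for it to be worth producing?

36.5

At the optimum: glaze uses 198 of 198 (binding); labor uses 102 of 102 (binding).
The binding rows give the dual system: 6·y_glaze + 2·y_labor = 45 and 2·y_glaze + 2·y_labor = 17.
This yields shadow prices y_glaze = 7, y_labor = 1.5.
planters enters the basis when its profit ≥ yᵀa₃ = 7·5 + 1.5·1 = 36.5.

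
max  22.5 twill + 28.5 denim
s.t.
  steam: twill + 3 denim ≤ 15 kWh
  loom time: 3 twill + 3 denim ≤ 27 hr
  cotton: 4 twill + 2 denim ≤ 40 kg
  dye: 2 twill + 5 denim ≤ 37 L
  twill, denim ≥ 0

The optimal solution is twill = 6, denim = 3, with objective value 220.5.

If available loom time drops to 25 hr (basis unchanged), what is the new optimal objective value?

207.5

Check each constraint at x*: steam 15/15 (tight); loom time 27/27 (tight); cotton 30/40 (slack 10); dye 27/37 (slack 10).
Slack constraints have shadow price 0 (complementary slackness).
The binding rows give the dual system: 1·y_steam + 3·y_loom time = 22.5 and 3·y_steam + 3·y_loom time = 28.5.
→ y_steam = 3 and y_loom time = 6.5.
Δz = y_loom time·Δb = 6.5 × (-2) = -13, so new z* = 220.5 − 13 = 207.5.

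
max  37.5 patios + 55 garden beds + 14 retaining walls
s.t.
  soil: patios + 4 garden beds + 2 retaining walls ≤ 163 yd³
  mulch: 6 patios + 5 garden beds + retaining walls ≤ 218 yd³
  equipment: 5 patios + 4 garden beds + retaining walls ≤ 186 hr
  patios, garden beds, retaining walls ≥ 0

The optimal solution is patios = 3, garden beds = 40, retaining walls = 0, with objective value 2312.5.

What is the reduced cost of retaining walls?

Check each constraint at x*: soil 163/163 (tight); mulch 218/218 (tight); equipment 175/186 (slack 11).
By complementary slackness, y = 0 for the non-binding constraint.
Dual feasibility on the basic columns requires 1·y_soil + 6·y_mulch = 37.5, 4·y_soil + 5·y_mulch = 55.
Solving: y_soil = 7.5, y_mulch = 5.
Reduced cost of retaining walls: c₃ − yᵀa₃ = 14 − (7.5·2 + 5·1) = 14 − 20 = -6.

-6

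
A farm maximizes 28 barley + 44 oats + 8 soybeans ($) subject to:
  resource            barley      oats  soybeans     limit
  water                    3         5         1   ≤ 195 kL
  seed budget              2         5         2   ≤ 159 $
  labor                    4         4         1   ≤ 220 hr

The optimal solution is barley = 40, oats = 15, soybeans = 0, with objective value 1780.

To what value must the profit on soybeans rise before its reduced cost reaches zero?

Binding: water and labor. Non-binding: seed budget (4 unused).
By complementary slackness, y = 0 for the non-binding constraint.
From A_Bᵀ y = c: 3·y_water + 4·y_labor = 28; 5·y_water + 4·y_labor = 44.
Solving: y_water = 8, y_labor = 1.
soybeans enters the basis when its profit ≥ yᵀa₃ = 8·1 + 1·1 = 9.

9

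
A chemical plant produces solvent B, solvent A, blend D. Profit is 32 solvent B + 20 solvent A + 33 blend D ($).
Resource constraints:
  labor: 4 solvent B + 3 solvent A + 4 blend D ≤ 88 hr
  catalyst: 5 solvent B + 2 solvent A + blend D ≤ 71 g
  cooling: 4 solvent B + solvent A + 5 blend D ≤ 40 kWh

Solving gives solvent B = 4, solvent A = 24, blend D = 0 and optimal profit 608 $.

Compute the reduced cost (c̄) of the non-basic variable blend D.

At the optimum: labor uses 88 of 88 (binding); catalyst uses 68 of 71 (slack = 3); cooling uses 40 of 40 (binding).
By complementary slackness, y = 0 for the non-binding constraint.
The binding rows give the dual system: 4·y_labor + 4·y_cooling = 32 and 3·y_labor + 1·y_cooling = 20.
This yields shadow prices y_labor = 6, y_cooling = 2.
Reduced cost of blend D: c₃ − yᵀa₃ = 33 − (6·4 + 2·5) = 33 − 34 = -1.

-1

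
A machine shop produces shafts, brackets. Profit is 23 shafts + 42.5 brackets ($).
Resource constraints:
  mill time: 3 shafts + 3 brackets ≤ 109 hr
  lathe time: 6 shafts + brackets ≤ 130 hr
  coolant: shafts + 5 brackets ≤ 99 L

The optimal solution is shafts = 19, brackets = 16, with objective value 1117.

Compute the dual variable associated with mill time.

At the optimum: mill time uses 105 of 109 (slack = 4); lathe time uses 130 of 130 (binding); coolant uses 99 of 99 (binding).
By complementary slackness, y = 0 for the non-binding constraint.
Dual feasibility on the basic columns requires 6·y_lathe time + 1·y_coolant = 23, 1·y_lathe time + 5·y_coolant = 42.5.
Solving: y_lathe time = 2.5, y_coolant = 8.
Shadow price of mill time = 0.

0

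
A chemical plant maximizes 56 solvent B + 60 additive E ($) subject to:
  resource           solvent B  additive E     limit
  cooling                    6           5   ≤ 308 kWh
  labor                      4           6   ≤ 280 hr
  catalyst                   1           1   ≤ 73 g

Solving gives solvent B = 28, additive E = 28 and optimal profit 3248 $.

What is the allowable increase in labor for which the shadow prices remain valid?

89.6

Binding constraints: cooling, labor. The basis is B = [[6,5],[4,6]] with det 16.
Per unit increase in labor, x* moves by d = (-0.3125, 0.375).
The basis stays optimal until solvent B reaches 0; allowable increase = 89.6 hr.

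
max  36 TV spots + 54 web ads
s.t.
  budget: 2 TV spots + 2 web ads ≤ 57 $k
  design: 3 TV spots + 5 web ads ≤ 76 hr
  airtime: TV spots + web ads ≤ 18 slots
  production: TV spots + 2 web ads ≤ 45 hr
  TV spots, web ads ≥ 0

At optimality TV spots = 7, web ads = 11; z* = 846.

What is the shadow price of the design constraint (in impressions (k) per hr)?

At the optimum: budget uses 36 of 57 (slack = 21); design uses 76 of 76 (binding); airtime uses 18 of 18 (binding); production uses 29 of 45 (slack = 16).
Slack constraints have shadow price 0 (complementary slackness).
The binding rows give the dual system: 3·y_design + 1·y_airtime = 36 and 5·y_design + 1·y_airtime = 54.
→ y_design = 9 and y_airtime = 9.
Shadow price of design = 9.

9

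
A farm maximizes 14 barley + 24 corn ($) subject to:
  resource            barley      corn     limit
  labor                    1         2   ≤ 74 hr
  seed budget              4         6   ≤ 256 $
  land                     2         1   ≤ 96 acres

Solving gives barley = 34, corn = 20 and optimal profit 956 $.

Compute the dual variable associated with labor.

6

At the optimum: labor uses 74 of 74 (binding); seed budget uses 256 of 256 (binding); land uses 88 of 96 (slack = 8).
Slack constraints have shadow price 0 (complementary slackness).
Dual feasibility on the basic columns requires 1·y_labor + 4·y_seed budget = 14, 2·y_labor + 6·y_seed budget = 24.
This yields shadow prices y_labor = 6, y_seed budget = 2.
Shadow price of labor = 6.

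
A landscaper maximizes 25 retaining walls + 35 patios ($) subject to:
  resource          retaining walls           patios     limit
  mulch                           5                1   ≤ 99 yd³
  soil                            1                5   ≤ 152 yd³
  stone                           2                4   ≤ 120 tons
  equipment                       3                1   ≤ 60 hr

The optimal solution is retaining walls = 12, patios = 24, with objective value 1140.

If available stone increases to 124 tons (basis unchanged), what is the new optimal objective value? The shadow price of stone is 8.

Δb = 4, so new z* = 1140 + (8)·(4) = 1140 + 32 = 1172.

1172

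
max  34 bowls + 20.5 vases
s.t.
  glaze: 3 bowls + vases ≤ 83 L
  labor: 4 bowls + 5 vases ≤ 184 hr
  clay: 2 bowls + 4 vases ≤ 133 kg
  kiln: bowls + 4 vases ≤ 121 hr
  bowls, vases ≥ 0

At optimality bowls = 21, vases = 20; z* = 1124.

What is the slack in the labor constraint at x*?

0

labor used = 4·21 + 5·20 = 184; slack = 184 − 184 = 0.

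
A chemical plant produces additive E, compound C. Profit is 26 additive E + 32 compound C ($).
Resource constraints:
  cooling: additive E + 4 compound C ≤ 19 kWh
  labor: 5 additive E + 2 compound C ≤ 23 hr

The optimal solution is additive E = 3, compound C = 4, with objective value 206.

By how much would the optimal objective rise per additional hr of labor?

4

Both cooling and labor are binding at x*.
Dual feasibility on the basic columns requires 1·y_cooling + 5·y_labor = 26, 4·y_cooling + 2·y_labor = 32.
Solving: y_cooling = 6, y_labor = 4.
Shadow price of labor = 4.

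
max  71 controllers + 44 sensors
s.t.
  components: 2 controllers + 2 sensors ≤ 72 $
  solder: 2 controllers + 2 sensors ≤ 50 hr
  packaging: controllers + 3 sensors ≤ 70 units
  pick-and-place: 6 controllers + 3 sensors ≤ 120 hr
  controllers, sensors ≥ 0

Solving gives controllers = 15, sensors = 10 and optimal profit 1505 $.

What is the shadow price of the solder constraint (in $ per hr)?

Check each constraint at x*: components 50/72 (slack 22); solder 50/50 (tight); packaging 45/70 (slack 25); pick-and-place 120/120 (tight).
By complementary slackness, y = 0 for the non-binding constraints.
From A_Bᵀ y = c: 2·y_solder + 6·y_pick-and-place = 71; 2·y_solder + 3·y_pick-and-place = 44.
Solving: y_solder = 8.5, y_pick-and-place = 9.
Shadow price of solder = 8.5.

8.5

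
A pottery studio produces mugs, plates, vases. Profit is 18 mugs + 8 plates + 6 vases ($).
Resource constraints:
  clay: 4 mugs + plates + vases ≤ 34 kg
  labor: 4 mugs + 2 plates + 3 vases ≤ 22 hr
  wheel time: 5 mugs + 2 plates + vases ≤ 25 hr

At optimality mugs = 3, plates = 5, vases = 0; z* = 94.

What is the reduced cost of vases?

Check each constraint at x*: clay 17/34 (slack 17); labor 22/22 (tight); wheel time 25/25 (tight).
By complementary slackness, y = 0 for the non-binding constraint.
From A_Bᵀ y = c: 4·y_labor + 5·y_wheel time = 18; 2·y_labor + 2·y_wheel time = 8.
→ y_labor = 2 and y_wheel time = 2.
Reduced cost of vases: c₃ − yᵀa₃ = 6 − (2·3 + 2·1) = 6 − 8 = -2.

-2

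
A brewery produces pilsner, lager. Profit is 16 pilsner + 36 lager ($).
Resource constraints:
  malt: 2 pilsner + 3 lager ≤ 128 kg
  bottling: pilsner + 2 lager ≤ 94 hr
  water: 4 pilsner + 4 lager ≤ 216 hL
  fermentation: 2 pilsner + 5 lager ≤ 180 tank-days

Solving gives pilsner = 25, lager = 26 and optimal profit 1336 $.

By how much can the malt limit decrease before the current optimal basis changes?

Binding constraints: malt, fermentation. The basis is B = [[2,3],[2,5]] with det 4.
Per unit decrease in malt, x* moves by d = (-1.25, 0.5).
The basis stays optimal until pilsner reaches 0; allowable decrease = 20 kg.

20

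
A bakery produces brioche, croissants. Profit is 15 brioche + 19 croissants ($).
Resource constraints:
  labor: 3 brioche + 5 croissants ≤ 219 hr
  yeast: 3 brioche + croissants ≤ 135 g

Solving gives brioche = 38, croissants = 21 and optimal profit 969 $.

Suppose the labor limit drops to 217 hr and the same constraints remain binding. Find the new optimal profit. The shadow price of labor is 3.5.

962

Δb = -2, so new z* = 969 + (3.5)·(-2) = 969 − 7 = 962.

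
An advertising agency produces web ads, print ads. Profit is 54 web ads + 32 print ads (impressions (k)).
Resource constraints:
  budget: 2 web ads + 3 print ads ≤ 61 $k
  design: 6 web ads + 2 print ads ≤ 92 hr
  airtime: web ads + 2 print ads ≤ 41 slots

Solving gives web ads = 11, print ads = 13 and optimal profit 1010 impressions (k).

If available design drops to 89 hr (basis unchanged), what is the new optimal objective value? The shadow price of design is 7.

989

Δb = -3, so new z* = 1010 + (7)·(-3) = 1010 − 21 = 989.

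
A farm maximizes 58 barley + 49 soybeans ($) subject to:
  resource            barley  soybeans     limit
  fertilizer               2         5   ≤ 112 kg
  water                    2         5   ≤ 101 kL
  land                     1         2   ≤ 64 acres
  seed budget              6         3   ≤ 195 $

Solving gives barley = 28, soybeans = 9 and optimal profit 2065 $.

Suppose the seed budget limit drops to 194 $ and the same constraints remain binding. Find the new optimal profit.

2057

Binding: water and seed budget. Non-binding: fertilizer (11 unused), land (18 unused).
By complementary slackness, y = 0 for the non-binding constraints.
The binding rows give the dual system: 2·y_water + 6·y_seed budget = 58 and 5·y_water + 3·y_seed budget = 49.
This yields shadow prices y_water = 5, y_seed budget = 8.
Δz = y_seed budget·Δb = 8 × (-1) = -8, so new z* = 2065 − 8 = 2057.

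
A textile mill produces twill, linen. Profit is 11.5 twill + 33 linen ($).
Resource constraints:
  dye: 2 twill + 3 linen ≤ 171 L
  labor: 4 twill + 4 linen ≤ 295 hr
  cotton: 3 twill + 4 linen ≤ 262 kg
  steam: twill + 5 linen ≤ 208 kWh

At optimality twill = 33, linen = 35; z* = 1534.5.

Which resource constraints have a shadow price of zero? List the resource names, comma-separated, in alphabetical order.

dye: 171/171 (binding)
labor: 272/295 (slack 23)
cotton: 239/262 (slack 23)
steam: 208/208 (binding)
By complementary slackness, a constraint with positive slack has shadow price 0 → cotton, labor.

cotton, labor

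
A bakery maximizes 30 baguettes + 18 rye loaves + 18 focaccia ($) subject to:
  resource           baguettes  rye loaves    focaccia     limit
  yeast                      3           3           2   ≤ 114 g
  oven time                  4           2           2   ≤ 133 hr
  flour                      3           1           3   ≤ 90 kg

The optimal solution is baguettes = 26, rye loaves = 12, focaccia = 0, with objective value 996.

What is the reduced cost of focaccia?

-8

Check each constraint at x*: yeast 114/114 (tight); oven time 128/133 (slack 5); flour 90/90 (tight).
Slack constraints have shadow price 0 (complementary slackness).
The binding rows give the dual system: 3·y_yeast + 3·y_flour = 30 and 3·y_yeast + 1·y_flour = 18.
This yields shadow prices y_yeast = 4, y_flour = 6.
Reduced cost of focaccia: c₃ − yᵀa₃ = 18 − (4·2 + 6·3) = 18 − 26 = -8.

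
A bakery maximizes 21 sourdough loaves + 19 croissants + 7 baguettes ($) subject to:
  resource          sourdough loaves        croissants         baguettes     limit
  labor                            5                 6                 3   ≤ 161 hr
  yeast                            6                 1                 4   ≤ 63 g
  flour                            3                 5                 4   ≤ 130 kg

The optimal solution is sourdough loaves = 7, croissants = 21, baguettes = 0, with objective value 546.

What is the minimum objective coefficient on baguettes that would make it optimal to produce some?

13

Binding: labor and yeast. Non-binding: flour (4 unused).
By complementary slackness, y = 0 for the non-binding constraint.
Dual feasibility on the basic columns requires 5·y_labor + 6·y_yeast = 21, 6·y_labor + 1·y_yeast = 19.
→ y_labor = 3 and y_yeast = 1.
baguettes enters the basis when its profit ≥ yᵀa₃ = 3·3 + 1·4 = 13.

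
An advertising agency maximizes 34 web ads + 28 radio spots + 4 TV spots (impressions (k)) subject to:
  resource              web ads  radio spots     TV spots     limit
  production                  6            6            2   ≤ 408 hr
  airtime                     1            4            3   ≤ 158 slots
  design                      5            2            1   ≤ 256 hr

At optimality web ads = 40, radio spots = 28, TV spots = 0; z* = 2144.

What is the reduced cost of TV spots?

-6

Check each constraint at x*: production 408/408 (tight); airtime 152/158 (slack 6); design 256/256 (tight).
Since airtime is not tight, its dual is 0.
Dual feasibility on the basic columns requires 6·y_production + 5·y_design = 34, 6·y_production + 2·y_design = 28.
→ y_production = 4 and y_design = 2.
Reduced cost of TV spots: c₃ − yᵀa₃ = 4 − (4·2 + 2·1) = 4 − 10 = -6.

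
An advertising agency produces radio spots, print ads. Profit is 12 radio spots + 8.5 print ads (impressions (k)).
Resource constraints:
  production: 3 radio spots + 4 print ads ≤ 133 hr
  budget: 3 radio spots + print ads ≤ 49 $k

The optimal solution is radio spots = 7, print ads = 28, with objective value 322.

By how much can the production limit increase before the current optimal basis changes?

Binding constraints: production, budget. The basis is B = [[3,4],[3,1]] with det -9.
Per unit increase in production, x* moves by d = (-0.1111, 0.3333).
The basis stays optimal until radio spots reaches 0; allowable increase = 63 hr.

63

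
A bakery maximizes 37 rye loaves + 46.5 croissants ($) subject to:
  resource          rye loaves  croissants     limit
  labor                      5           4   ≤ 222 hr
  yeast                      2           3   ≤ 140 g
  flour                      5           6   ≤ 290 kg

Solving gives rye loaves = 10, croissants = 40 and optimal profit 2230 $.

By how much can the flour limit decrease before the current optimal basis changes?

Binding constraints: yeast, flour. The basis is B = [[2,3],[5,6]] with det -3.
Per unit decrease in flour, x* moves by d = (-1, 0.6667).
The basis stays optimal until rye loaves reaches 0; allowable decrease = 10 kg.

10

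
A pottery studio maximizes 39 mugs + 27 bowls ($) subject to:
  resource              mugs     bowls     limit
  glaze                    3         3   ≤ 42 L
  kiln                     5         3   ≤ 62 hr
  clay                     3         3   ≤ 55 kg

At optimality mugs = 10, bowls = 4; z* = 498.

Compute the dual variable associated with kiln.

6

Check each constraint at x*: glaze 42/42 (tight); kiln 62/62 (tight); clay 42/55 (slack 13).
Slack constraints have shadow price 0 (complementary slackness).
Dual feasibility on the basic columns requires 3·y_glaze + 5·y_kiln = 39, 3·y_glaze + 3·y_kiln = 27.
Solving: y_glaze = 3, y_kiln = 6.
Shadow price of kiln = 6.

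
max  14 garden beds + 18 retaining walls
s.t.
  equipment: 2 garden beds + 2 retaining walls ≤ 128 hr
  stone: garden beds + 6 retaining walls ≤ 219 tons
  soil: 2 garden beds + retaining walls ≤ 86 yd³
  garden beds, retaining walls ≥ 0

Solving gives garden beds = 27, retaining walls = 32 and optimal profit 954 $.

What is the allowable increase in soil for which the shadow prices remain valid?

Binding constraints: stone, soil. The basis is B = [[1,6],[2,1]] with det -11.
Per unit increase in soil, x* moves by d = (0.5455, -0.0909).
The basis stays optimal until equipment becomes binding; allowable increase = 11 yd³.

11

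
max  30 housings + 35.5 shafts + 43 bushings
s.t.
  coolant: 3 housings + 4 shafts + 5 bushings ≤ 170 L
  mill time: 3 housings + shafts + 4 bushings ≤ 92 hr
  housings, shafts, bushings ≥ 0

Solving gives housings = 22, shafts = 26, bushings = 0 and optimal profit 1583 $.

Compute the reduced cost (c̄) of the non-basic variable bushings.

-5.5

Both coolant and mill time are binding at x*.
The binding rows give the dual system: 3·y_coolant + 3·y_mill time = 30 and 4·y_coolant + 1·y_mill time = 35.5.
→ y_coolant = 8.5 and y_mill time = 1.5.
Reduced cost of bushings: c₃ − yᵀa₃ = 43 − (8.5·5 + 1.5·4) = 43 − 48.5 = -5.5.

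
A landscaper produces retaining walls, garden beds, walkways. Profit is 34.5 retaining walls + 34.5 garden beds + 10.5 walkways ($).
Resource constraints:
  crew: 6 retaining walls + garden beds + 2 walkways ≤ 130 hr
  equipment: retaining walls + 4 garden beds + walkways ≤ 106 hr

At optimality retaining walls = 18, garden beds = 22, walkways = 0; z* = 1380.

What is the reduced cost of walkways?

Check each constraint at x*: crew 130/130 (tight); equipment 106/106 (tight).
The binding rows give the dual system: 6·y_crew + 1·y_equipment = 34.5 and 1·y_crew + 4·y_equipment = 34.5.
Solving: y_crew = 4.5, y_equipment = 7.5.
Reduced cost of walkways: c₃ − yᵀa₃ = 10.5 − (4.5·2 + 7.5·1) = 10.5 − 16.5 = -6.

-6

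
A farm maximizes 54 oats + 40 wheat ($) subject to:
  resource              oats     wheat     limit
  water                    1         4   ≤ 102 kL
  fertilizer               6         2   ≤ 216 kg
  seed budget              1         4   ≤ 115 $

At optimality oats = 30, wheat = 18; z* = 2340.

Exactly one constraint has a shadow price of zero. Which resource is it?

water: 102/102 (binding)
fertilizer: 216/216 (binding)
seed budget: 102/115 (slack 13)
By complementary slackness, a constraint with positive slack has shadow price 0 → seed budget.

seed budget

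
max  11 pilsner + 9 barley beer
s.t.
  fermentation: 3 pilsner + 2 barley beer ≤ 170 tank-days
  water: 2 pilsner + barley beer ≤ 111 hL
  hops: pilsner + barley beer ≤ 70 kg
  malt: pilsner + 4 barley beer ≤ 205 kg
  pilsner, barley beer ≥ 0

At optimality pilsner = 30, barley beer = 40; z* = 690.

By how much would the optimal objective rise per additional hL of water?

At the optimum: fermentation uses 170 of 170 (binding); water uses 100 of 111 (slack = 11); hops uses 70 of 70 (binding); malt uses 190 of 205 (slack = 15).
By complementary slackness, y = 0 for the non-binding constraints.
From A_Bᵀ y = c: 3·y_fermentation + 1·y_hops = 11; 2·y_fermentation + 1·y_hops = 9.
Solving: y_fermentation = 2, y_hops = 5.
Shadow price of water = 0.

0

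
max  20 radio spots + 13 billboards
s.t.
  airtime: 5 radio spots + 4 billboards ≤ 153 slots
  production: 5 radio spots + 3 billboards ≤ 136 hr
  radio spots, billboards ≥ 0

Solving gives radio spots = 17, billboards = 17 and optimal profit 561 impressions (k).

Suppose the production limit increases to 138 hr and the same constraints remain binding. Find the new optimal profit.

At the optimum: airtime uses 153 of 153 (binding); production uses 136 of 136 (binding).
The binding rows give the dual system: 5·y_airtime + 5·y_production = 20 and 4·y_airtime + 3·y_production = 13.
→ y_airtime = 1 and y_production = 3.
Δz = y_production·Δb = 3 × (2) = 6, so new z* = 561 + 6 = 567.

567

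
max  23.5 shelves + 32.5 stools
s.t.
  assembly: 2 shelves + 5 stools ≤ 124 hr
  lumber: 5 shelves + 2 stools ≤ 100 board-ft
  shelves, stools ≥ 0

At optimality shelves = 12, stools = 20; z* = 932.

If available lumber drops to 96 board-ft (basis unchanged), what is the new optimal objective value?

At the optimum: assembly uses 124 of 124 (binding); lumber uses 100 of 100 (binding).
Dual feasibility on the basic columns requires 2·y_assembly + 5·y_lumber = 23.5, 5·y_assembly + 2·y_lumber = 32.5.
Solving: y_assembly = 5.5, y_lumber = 2.5.
Δz = y_lumber·Δb = 2.5 × (-4) = -10, so new z* = 932 − 10 = 922.

922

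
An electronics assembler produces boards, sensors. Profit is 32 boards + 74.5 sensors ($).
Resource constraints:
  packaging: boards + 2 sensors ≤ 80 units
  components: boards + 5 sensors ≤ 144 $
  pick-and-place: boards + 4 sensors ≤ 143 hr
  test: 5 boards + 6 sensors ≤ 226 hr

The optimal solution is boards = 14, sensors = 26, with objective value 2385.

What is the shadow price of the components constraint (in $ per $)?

9.5

Check each constraint at x*: packaging 66/80 (slack 14); components 144/144 (tight); pick-and-place 118/143 (slack 25); test 226/226 (tight).
Since packaging, pick-and-place are not tight, their duals are 0.
Dual feasibility on the basic columns requires 1·y_components + 5·y_test = 32, 5·y_components + 6·y_test = 74.5.
→ y_components = 9.5 and y_test = 4.5.
Shadow price of components = 9.5.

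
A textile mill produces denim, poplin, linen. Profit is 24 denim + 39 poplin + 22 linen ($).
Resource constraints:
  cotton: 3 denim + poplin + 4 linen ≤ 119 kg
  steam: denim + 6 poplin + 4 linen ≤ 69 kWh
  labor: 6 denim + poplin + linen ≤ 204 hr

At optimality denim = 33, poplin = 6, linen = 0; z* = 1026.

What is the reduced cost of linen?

-5

Check each constraint at x*: cotton 105/119 (slack 14); steam 69/69 (tight); labor 204/204 (tight).
Since cotton is not tight, its dual is 0.
Dual feasibility on the basic columns requires 1·y_steam + 6·y_labor = 24, 6·y_steam + 1·y_labor = 39.
This yields shadow prices y_steam = 6, y_labor = 3.
Reduced cost of linen: c₃ − yᵀa₃ = 22 − (6·4 + 3·1) = 22 − 27 = -5.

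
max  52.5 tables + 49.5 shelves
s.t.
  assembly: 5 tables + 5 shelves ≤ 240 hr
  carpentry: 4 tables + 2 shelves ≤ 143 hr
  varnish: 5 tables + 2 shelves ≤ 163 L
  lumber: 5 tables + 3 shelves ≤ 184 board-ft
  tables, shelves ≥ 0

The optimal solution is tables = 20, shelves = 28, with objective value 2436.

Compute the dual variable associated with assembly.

9

At the optimum: assembly uses 240 of 240 (binding); carpentry uses 136 of 143 (slack = 7); varnish uses 156 of 163 (slack = 7); lumber uses 184 of 184 (binding).
By complementary slackness, y = 0 for the non-binding constraints.
From A_Bᵀ y = c: 5·y_assembly + 5·y_lumber = 52.5; 5·y_assembly + 3·y_lumber = 49.5.
This yields shadow prices y_assembly = 9, y_lumber = 1.5.
Shadow price of assembly = 9.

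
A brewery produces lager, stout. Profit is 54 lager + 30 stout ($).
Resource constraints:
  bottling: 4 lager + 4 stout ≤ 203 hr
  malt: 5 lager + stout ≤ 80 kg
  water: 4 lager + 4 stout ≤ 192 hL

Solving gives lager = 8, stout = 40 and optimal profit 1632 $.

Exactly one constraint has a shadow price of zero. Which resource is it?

bottling

bottling: 192/203 (slack 11)
malt: 80/80 (binding)
water: 192/192 (binding)
By complementary slackness, a constraint with positive slack has shadow price 0 → bottling.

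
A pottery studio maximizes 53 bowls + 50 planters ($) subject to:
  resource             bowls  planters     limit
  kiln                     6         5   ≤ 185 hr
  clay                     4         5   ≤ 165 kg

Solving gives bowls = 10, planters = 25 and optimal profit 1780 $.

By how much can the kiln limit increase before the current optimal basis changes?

Binding constraints: kiln, clay. The basis is B = [[6,5],[4,5]] with det 10.
Per unit increase in kiln, x* moves by d = (0.5, -0.4).
The basis stays optimal until planters reaches 0; allowable increase = 62.5 hr.

62.5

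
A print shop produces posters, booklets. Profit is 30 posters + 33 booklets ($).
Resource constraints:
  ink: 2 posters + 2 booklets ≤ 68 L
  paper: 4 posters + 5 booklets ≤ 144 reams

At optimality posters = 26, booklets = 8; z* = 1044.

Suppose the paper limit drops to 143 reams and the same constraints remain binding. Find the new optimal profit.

1041

Check each constraint at x*: ink 68/68 (tight); paper 144/144 (tight).
The binding rows give the dual system: 2·y_ink + 4·y_paper = 30 and 2·y_ink + 5·y_paper = 33.
→ y_ink = 9 and y_paper = 3.
Δz = y_paper·Δb = 3 × (-1) = -3, so new z* = 1044 − 3 = 1041.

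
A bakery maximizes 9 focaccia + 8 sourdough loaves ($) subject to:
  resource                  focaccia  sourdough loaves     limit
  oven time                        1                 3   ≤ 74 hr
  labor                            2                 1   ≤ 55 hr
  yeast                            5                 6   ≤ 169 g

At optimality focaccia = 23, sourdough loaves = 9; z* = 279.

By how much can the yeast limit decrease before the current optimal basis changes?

Binding constraints: labor, yeast. The basis is B = [[2,1],[5,6]] with det 7.
Per unit decrease in yeast, x* moves by d = (0.1429, -0.2857).
The basis stays optimal until sourdough loaves reaches 0; allowable decrease = 31.5 g.

31.5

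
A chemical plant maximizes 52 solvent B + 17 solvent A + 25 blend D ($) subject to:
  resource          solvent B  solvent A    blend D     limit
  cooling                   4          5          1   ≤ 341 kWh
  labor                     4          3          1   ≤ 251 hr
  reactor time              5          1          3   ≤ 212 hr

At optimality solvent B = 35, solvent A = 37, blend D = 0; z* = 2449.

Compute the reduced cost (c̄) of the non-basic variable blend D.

Check each constraint at x*: cooling 325/341 (slack 16); labor 251/251 (tight); reactor time 212/212 (tight).
Slack constraints have shadow price 0 (complementary slackness).
From A_Bᵀ y = c: 4·y_labor + 5·y_reactor time = 52; 3·y_labor + 1·y_reactor time = 17.
→ y_labor = 3 and y_reactor time = 8.
Reduced cost of blend D: c₃ − yᵀa₃ = 25 − (3·1 + 8·3) = 25 − 27 = -2.

-2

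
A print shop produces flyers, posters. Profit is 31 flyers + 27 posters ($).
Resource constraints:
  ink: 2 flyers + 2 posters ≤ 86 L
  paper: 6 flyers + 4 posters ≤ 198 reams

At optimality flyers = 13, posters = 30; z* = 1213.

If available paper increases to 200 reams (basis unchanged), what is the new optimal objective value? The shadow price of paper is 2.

Δb = 2, so new z* = 1213 + (2)·(2) = 1213 + 4 = 1217.

1217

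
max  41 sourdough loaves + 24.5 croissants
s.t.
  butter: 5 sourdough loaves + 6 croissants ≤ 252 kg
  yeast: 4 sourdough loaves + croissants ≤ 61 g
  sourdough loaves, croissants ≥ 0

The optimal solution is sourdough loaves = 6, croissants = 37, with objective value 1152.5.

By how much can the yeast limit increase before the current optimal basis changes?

140.6

Binding constraints: butter, yeast. The basis is B = [[5,6],[4,1]] with det -19.
Per unit increase in yeast, x* moves by d = (0.3158, -0.2632).
The basis stays optimal until croissants reaches 0; allowable increase = 140.6 g.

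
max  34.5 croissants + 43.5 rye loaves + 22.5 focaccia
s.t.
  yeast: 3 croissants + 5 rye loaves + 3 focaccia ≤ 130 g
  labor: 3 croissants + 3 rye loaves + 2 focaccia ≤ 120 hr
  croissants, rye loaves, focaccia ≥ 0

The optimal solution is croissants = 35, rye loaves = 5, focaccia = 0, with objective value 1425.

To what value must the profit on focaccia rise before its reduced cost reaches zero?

At the optimum: yeast uses 130 of 130 (binding); labor uses 120 of 120 (binding).
The binding rows give the dual system: 3·y_yeast + 3·y_labor = 34.5 and 5·y_yeast + 3·y_labor = 43.5.
This yields shadow prices y_yeast = 4.5, y_labor = 7.
focaccia enters the basis when its profit ≥ yᵀa₃ = 4.5·3 + 7·2 = 27.5.

27.5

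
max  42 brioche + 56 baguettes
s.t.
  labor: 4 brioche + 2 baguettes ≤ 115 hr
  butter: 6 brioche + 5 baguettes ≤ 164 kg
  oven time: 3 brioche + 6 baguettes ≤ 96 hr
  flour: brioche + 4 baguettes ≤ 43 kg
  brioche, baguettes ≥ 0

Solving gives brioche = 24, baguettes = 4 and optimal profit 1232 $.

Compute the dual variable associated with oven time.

6

Binding: butter and oven time. Non-binding: labor (11 unused), flour (3 unused).
Since labor, flour are not tight, their duals are 0.
From A_Bᵀ y = c: 6·y_butter + 3·y_oven time = 42; 5·y_butter + 6·y_oven time = 56.
→ y_butter = 4 and y_oven time = 6.
Shadow price of oven time = 6.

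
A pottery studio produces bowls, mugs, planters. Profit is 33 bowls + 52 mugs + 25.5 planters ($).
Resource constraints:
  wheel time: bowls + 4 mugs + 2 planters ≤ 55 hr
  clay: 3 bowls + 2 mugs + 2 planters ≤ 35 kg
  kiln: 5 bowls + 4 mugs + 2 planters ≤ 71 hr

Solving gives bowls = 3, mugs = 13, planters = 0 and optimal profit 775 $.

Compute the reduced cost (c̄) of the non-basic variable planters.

-8.5

At the optimum: wheel time uses 55 of 55 (binding); clay uses 35 of 35 (binding); kiln uses 67 of 71 (slack = 4).
Since kiln is not tight, its dual is 0.
Dual feasibility on the basic columns requires 1·y_wheel time + 3·y_clay = 33, 4·y_wheel time + 2·y_clay = 52.
Solving: y_wheel time = 9, y_clay = 8.
Reduced cost of planters: c₃ − yᵀa₃ = 25.5 − (9·2 + 8·2) = 25.5 − 34 = -8.5.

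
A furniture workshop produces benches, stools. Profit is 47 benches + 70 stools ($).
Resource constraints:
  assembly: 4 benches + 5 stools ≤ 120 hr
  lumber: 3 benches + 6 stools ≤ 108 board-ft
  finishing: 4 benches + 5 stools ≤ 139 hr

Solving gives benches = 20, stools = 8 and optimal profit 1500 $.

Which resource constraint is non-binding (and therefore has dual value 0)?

assembly: 120/120 (binding)
lumber: 108/108 (binding)
finishing: 120/139 (slack 19)
By complementary slackness, a constraint with positive slack has shadow price 0 → finishing.

finishing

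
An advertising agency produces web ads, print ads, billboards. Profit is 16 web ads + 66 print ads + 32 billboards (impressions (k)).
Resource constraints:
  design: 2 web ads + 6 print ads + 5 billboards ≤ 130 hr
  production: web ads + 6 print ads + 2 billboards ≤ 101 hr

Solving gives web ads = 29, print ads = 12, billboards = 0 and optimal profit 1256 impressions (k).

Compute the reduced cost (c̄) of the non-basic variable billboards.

Both design and production are binding at x*.
The binding rows give the dual system: 2·y_design + 1·y_production = 16 and 6·y_design + 6·y_production = 66.
This yields shadow prices y_design = 5, y_production = 6.
Reduced cost of billboards: c₃ − yᵀa₃ = 32 − (5·5 + 6·2) = 32 − 37 = -5.

-5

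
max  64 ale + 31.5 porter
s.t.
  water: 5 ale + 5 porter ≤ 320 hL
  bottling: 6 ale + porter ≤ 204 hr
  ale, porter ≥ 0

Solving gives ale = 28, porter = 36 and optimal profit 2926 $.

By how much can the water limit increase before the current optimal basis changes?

700

Binding constraints: water, bottling. The basis is B = [[5,5],[6,1]] with det -25.
Per unit increase in water, x* moves by d = (-0.04, 0.24).
The basis stays optimal until ale reaches 0; allowable increase = 700 hL.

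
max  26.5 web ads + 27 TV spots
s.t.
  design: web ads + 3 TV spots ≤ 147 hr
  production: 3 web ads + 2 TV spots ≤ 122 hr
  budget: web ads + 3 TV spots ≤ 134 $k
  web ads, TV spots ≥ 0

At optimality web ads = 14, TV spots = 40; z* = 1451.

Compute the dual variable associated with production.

Check each constraint at x*: design 134/147 (slack 13); production 122/122 (tight); budget 134/134 (tight).
By complementary slackness, y = 0 for the non-binding constraint.
From A_Bᵀ y = c: 3·y_production + 1·y_budget = 26.5; 2·y_production + 3·y_budget = 27.
This yields shadow prices y_production = 7.5, y_budget = 4.
Shadow price of production = 7.5.

7.5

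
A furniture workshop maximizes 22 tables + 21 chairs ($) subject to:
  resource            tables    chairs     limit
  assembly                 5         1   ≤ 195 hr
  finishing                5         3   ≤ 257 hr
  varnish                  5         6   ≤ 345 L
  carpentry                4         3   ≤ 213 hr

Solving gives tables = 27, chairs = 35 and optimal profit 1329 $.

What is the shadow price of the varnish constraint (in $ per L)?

2

Check each constraint at x*: assembly 170/195 (slack 25); finishing 240/257 (slack 17); varnish 345/345 (tight); carpentry 213/213 (tight).
Since assembly, finishing are not tight, their duals are 0.
The binding rows give the dual system: 5·y_varnish + 4·y_carpentry = 22 and 6·y_varnish + 3·y_carpentry = 21.
Solving: y_varnish = 2, y_carpentry = 3.
Shadow price of varnish = 2.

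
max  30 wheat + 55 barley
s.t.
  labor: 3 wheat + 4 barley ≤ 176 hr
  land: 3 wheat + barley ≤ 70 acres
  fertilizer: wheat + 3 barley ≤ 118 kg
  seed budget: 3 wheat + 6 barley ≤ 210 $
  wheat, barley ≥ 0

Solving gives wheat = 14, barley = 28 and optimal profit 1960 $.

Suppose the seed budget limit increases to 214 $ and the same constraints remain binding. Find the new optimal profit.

Check each constraint at x*: labor 154/176 (slack 22); land 70/70 (tight); fertilizer 98/118 (slack 20); seed budget 210/210 (tight).
By complementary slackness, y = 0 for the non-binding constraints.
Dual feasibility on the basic columns requires 3·y_land + 3·y_seed budget = 30, 1·y_land + 6·y_seed budget = 55.
This yields shadow prices y_land = 1, y_seed budget = 9.
Δz = y_seed budget·Δb = 9 × (4) = 36, so new z* = 1960 + 36 = 1996.

1996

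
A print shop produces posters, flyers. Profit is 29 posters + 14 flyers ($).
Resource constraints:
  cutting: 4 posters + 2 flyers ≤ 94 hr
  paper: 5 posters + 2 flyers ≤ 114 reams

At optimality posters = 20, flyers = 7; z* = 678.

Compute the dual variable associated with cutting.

Both cutting and paper are binding at x*.
From A_Bᵀ y = c: 4·y_cutting + 5·y_paper = 29; 2·y_cutting + 2·y_paper = 14.
This yields shadow prices y_cutting = 6, y_paper = 1.
Shadow price of cutting = 6.

6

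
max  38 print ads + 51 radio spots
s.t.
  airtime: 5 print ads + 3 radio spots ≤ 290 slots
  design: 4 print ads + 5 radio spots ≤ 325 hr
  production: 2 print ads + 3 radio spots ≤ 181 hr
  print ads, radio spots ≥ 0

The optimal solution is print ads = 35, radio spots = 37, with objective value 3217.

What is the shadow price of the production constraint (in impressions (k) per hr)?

Binding: design and production. Non-binding: airtime (4 unused).
Slack constraints have shadow price 0 (complementary slackness).
The binding rows give the dual system: 4·y_design + 2·y_production = 38 and 5·y_design + 3·y_production = 51.
→ y_design = 6 and y_production = 7.
Shadow price of production = 7.

7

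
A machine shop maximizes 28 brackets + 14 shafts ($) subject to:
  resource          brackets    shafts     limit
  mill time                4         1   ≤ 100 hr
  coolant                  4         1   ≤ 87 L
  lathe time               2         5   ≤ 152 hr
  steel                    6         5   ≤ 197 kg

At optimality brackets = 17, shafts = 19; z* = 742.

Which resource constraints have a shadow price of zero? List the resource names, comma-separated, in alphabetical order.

lathe time, mill time

mill time: 87/100 (slack 13)
coolant: 87/87 (binding)
lathe time: 129/152 (slack 23)
steel: 197/197 (binding)
By complementary slackness, a constraint with positive slack has shadow price 0 → lathe time, mill time.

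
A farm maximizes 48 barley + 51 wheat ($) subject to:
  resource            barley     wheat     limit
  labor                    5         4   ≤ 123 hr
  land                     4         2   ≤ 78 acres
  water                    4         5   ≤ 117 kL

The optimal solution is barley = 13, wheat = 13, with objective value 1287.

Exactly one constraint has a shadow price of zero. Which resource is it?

labor: 117/123 (slack 6)
land: 78/78 (binding)
water: 117/117 (binding)
By complementary slackness, a constraint with positive slack has shadow price 0 → labor.

labor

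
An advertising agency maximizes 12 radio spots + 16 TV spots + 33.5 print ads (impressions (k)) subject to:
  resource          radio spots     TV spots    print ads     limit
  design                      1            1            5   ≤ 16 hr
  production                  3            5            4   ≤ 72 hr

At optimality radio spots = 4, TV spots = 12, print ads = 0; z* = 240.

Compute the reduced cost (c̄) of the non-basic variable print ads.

Check each constraint at x*: design 16/16 (tight); production 72/72 (tight).
From A_Bᵀ y = c: 1·y_design + 3·y_production = 12; 1·y_design + 5·y_production = 16.
→ y_design = 6 and y_production = 2.
Reduced cost of print ads: c₃ − yᵀa₃ = 33.5 − (6·5 + 2·4) = 33.5 − 38 = -4.5.

-4.5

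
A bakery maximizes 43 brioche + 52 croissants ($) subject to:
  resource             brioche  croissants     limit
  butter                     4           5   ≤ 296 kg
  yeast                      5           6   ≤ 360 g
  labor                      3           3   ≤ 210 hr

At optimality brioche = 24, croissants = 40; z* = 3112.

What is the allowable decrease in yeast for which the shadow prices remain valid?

4.8

Binding constraints: butter, yeast. The basis is B = [[4,5],[5,6]] with det -1.
Per unit decrease in yeast, x* moves by d = (-5, 4).
The basis stays optimal until brioche reaches 0; allowable decrease = 4.8 g.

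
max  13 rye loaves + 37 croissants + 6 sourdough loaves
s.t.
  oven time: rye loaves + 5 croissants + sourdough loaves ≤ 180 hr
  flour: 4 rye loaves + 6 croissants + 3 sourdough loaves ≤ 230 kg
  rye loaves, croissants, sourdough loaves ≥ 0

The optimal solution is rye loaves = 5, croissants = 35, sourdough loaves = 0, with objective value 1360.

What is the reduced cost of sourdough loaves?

-5

At the optimum: oven time uses 180 of 180 (binding); flour uses 230 of 230 (binding).
Dual feasibility on the basic columns requires 1·y_oven time + 4·y_flour = 13, 5·y_oven time + 6·y_flour = 37.
Solving: y_oven time = 5, y_flour = 2.
Reduced cost of sourdough loaves: c₃ − yᵀa₃ = 6 − (5·1 + 2·3) = 6 − 11 = -5.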